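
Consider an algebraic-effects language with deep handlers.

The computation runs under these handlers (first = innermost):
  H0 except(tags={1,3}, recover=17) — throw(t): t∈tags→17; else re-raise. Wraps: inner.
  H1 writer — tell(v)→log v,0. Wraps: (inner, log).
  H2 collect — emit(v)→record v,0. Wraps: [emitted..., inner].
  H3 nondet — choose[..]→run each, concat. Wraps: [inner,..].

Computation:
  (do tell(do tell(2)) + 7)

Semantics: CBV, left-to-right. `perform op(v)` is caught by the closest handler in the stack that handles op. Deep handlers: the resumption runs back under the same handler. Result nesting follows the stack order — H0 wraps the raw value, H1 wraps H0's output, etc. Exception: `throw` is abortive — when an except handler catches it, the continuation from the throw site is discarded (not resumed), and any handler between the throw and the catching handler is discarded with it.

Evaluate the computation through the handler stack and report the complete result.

Evaluation trace:
tell(2) @ H1 ⇒ log+=2
tell(0) @ H1 ⇒ log+=0
H0 returns 7
H1 returns (7, (2, 0))
H2 returns [(7, (2, 0))]
H3 returns [[(7, (2, 0))]]
= [[(7, (2, 0))]]

Answer: [[(7, (2, 0))]]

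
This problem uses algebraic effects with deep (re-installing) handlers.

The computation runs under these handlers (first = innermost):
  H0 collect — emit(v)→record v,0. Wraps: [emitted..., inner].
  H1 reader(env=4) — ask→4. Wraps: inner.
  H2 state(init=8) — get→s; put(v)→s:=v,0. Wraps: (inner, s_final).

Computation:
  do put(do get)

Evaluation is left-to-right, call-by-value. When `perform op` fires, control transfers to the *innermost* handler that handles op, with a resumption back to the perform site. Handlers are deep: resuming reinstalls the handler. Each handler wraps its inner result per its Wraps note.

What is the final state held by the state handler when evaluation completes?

Answer: 8

Working:
get @ H2 ⇒ 8
put(8) @ H2 ⇒ s:=8
H0 returns [0]
H1 returns [0]
H2 returns ([0], 8)
= ([0], 8)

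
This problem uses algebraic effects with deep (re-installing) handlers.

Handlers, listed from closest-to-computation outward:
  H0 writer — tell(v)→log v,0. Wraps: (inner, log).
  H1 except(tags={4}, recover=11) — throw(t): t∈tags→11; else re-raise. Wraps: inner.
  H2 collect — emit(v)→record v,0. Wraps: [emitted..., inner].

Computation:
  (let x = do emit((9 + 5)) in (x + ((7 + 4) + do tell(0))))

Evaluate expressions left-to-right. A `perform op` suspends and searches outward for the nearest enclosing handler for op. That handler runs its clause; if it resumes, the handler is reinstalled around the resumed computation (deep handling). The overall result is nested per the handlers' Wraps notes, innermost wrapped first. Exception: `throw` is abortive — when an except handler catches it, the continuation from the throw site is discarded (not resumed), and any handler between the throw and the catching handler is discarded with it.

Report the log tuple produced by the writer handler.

Working:
emit(14) @ H2 ⇒ out+=14
tell(0) @ H0 ⇒ log+=0
H0 returns (11, (0))
H1 returns (11, (0))
H2 returns [14, (11, (0))]
= [14, (11, (0))]

Answer: (0)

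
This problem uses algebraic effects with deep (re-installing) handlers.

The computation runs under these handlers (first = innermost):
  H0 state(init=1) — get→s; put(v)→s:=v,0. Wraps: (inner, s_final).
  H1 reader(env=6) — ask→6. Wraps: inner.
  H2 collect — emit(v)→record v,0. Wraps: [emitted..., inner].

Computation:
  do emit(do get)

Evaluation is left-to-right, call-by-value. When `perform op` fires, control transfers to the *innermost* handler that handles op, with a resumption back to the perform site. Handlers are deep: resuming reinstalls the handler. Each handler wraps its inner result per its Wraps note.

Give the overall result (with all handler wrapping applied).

Step-by-step:
get @ H0 ⇒ 1
emit(1) @ H2 ⇒ out+=1
H0 returns (0, 1)
H1 returns (0, 1)
H2 returns [1, (0, 1)]
= [1, (0, 1)]

Answer: [1, (0, 1)]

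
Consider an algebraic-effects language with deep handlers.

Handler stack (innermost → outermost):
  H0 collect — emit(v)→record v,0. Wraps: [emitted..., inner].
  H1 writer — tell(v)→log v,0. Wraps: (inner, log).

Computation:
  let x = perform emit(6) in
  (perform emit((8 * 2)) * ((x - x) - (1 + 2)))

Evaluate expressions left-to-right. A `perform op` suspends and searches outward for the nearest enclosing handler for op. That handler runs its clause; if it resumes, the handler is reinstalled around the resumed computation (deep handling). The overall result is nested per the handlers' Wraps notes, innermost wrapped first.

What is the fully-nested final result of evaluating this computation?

Answer: ([6, 16, 0], ())

Working:
emit(6) @ H0 ⇒ out+=6
emit(16) @ H0 ⇒ out+=16
H0 returns [6, 16, 0]
H1 returns ([6, 16, 0], ())
= ([6, 16, 0], ())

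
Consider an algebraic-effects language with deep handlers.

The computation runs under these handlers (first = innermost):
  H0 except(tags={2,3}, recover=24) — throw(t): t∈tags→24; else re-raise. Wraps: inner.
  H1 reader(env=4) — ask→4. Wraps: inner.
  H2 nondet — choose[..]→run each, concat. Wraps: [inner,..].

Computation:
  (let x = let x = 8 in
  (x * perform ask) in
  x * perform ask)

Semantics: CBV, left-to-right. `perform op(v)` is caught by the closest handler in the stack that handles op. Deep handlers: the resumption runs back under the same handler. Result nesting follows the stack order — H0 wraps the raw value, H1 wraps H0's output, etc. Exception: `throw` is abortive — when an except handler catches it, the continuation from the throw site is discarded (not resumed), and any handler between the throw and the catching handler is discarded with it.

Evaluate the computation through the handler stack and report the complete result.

Answer: [128]

Working:
ask @ H1 ⇒ 4
ask @ H1 ⇒ 4
H0 returns 128
H1 returns 128
H2 returns [128]
= [128]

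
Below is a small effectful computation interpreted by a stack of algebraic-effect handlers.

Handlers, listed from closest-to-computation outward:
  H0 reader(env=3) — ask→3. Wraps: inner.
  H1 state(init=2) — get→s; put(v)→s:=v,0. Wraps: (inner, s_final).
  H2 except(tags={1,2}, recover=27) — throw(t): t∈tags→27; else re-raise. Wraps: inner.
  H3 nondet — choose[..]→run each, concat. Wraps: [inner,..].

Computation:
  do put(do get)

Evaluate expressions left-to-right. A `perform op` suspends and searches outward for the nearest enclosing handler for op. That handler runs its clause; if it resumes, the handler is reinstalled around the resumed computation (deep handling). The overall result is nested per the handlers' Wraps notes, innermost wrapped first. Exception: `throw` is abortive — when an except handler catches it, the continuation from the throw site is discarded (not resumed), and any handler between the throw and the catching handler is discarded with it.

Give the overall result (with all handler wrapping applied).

Working:
get @ H1 ⇒ 2
put(2) @ H1 ⇒ s:=2
H0 returns 0
H1 returns (0, 2)
H2 returns (0, 2)
H3 returns [(0, 2)]
= [(0, 2)]

Answer: [(0, 2)]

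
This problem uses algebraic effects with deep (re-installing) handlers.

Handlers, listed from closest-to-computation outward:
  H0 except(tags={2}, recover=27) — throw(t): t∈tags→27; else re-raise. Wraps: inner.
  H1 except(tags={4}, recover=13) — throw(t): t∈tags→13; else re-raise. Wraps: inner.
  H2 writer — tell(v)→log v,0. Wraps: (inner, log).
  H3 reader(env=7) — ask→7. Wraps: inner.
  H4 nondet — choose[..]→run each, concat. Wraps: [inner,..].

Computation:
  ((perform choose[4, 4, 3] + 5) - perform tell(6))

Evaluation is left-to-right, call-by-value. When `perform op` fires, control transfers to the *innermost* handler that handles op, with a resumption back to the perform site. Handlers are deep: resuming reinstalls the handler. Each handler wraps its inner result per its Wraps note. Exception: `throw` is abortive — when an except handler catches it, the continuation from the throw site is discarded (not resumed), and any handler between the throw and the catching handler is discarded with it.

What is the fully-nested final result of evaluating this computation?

Evaluation trace:
choose[4, 4, 3] @ H4
  branch[0] choose=4:
    tell(6) @ H2 ⇒ log+=6
    H0 returns 9
    H1 returns 9
    H2 returns (9, (6))
    H3 returns (9, (6))
    H4 returns [(9, (6))]
  branch[1] choose=4:
    tell(6) @ H2 ⇒ log+=6
    H0 returns 9
    H1 returns 9
    H2 returns (9, (6))
    H3 returns (9, (6))
    H4 returns [(9, (6))]
  branch[2] choose=3:
    tell(6) @ H2 ⇒ log+=6
    H0 returns 8
    H1 returns 8
    H2 returns (8, (6))
    H3 returns (8, (6))
    H4 returns [(8, (6))]
= [(9, (6)), (9, (6)), (8, (6))]

Answer: [(9, (6)), (9, (6)), (8, (6))]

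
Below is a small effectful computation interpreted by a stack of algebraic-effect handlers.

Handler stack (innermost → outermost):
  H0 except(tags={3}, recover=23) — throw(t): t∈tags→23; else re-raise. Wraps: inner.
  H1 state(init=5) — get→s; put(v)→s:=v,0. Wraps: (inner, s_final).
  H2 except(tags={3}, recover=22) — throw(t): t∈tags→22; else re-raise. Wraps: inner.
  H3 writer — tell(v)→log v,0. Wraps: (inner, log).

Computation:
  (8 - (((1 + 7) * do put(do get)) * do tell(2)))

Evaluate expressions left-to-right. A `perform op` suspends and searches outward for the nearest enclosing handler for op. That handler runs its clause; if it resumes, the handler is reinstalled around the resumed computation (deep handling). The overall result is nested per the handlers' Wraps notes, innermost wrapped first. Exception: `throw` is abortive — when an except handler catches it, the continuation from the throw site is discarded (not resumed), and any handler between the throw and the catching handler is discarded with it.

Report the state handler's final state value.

Answer: 5

Evaluation trace:
get @ H1 ⇒ 5
put(5) @ H1 ⇒ s:=5
tell(2) @ H3 ⇒ log+=2
H0 returns 8
H1 returns (8, 5)
H2 returns (8, 5)
H3 returns ((8, 5), (2))
= ((8, 5), (2))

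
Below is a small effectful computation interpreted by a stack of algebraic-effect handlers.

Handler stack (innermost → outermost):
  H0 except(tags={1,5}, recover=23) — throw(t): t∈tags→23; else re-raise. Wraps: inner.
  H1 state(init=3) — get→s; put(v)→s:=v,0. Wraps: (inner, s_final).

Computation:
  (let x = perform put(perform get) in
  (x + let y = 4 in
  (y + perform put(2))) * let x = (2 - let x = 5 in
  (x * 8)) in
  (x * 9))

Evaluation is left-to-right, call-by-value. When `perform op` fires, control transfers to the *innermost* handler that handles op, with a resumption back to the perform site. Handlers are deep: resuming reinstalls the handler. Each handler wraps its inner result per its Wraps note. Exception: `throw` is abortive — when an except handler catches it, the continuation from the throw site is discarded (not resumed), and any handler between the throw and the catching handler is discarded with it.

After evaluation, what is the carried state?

Answer: 2

Step-by-step:
get @ H1 ⇒ 3
put(3) @ H1 ⇒ s:=3
put(2) @ H1 ⇒ s:=2
H0 returns -1368
H1 returns (-1368, 2)
= (-1368, 2)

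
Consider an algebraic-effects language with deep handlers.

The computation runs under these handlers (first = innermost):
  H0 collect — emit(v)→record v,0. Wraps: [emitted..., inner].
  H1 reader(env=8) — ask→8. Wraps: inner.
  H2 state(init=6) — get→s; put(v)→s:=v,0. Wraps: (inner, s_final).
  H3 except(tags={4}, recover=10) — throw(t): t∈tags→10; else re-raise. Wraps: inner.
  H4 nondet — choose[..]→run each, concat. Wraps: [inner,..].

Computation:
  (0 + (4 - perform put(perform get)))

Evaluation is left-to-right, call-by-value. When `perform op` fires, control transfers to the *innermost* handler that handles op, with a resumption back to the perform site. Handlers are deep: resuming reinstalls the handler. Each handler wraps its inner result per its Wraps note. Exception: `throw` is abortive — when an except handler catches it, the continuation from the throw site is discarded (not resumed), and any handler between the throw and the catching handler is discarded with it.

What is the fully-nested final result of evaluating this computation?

Answer: [([4], 6)]

Working:
get @ H2 ⇒ 6
put(6) @ H2 ⇒ s:=6
H0 returns [4]
H1 returns [4]
H2 returns ([4], 6)
H3 returns ([4], 6)
H4 returns [([4], 6)]
= [([4], 6)]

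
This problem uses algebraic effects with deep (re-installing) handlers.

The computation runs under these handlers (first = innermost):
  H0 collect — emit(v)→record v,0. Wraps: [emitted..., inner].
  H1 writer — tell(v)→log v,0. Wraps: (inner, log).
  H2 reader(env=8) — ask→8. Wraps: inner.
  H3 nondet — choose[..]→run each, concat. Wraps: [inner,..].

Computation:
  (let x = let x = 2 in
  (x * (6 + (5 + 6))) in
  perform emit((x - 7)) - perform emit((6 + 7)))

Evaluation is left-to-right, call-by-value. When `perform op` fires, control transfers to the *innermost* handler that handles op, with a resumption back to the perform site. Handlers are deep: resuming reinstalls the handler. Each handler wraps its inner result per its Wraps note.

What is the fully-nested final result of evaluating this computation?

Answer: [([27, 13, 0], ())]

Step-by-step:
emit(27) @ H0 ⇒ out+=27
emit(13) @ H0 ⇒ out+=13
H0 returns [27, 13, 0]
H1 returns ([27, 13, 0], ())
H2 returns ([27, 13, 0], ())
H3 returns [([27, 13, 0], ())]
= [([27, 13, 0], ())]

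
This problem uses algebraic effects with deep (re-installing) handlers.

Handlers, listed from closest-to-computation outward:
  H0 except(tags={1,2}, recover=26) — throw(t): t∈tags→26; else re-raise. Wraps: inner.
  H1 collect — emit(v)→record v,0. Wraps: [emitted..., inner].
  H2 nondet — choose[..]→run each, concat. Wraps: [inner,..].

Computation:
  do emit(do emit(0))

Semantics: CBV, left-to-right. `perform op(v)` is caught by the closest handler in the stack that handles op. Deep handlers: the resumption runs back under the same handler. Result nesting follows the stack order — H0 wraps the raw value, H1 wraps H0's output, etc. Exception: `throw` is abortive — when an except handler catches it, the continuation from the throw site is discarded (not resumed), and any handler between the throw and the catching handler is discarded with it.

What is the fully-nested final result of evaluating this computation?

Working:
emit(0) @ H1 ⇒ out+=0
emit(0) @ H1 ⇒ out+=0
H0 returns 0
H1 returns [0, 0, 0]
H2 returns [[0, 0, 0]]
= [[0, 0, 0]]

Answer: [[0, 0, 0]]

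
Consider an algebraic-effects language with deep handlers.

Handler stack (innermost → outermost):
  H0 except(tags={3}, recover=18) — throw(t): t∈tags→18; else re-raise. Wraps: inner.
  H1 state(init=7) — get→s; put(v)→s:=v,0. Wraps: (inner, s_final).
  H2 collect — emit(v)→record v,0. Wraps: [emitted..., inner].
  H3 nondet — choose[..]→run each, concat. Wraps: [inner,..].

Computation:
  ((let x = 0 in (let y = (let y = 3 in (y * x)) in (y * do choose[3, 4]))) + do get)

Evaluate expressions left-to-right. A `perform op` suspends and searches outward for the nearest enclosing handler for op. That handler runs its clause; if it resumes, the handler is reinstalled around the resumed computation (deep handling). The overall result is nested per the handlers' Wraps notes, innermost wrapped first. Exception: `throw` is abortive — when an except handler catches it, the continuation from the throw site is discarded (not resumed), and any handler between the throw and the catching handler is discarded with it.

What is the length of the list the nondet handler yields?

Answer: 2

Step-by-step:
choose[3, 4] @ H3
  branch[0] choose=3:
    get @ H1 ⇒ 7
    H0 returns 7
    H1 returns (7, 7)
    H2 returns [(7, 7)]
    H3 returns [[(7, 7)]]
  branch[1] choose=4:
    get @ H1 ⇒ 7
    H0 returns 7
    H1 returns (7, 7)
    H2 returns [(7, 7)]
    H3 returns [[(7, 7)]]
= [[(7, 7)], [(7, 7)]]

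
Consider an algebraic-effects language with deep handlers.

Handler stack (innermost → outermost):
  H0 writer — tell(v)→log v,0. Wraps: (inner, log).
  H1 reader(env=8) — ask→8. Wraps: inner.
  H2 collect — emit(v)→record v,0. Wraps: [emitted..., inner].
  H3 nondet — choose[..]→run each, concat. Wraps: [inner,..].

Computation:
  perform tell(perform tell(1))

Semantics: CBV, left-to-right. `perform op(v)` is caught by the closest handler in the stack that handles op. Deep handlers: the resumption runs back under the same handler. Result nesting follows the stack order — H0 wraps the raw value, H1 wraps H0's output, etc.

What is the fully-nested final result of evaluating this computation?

Answer: [[(0, (1, 0))]]

Working:
tell(1) @ H0 ⇒ log+=1
tell(0) @ H0 ⇒ log+=0
H0 returns (0, (1, 0))
H1 returns (0, (1, 0))
H2 returns [(0, (1, 0))]
H3 returns [[(0, (1, 0))]]
= [[(0, (1, 0))]]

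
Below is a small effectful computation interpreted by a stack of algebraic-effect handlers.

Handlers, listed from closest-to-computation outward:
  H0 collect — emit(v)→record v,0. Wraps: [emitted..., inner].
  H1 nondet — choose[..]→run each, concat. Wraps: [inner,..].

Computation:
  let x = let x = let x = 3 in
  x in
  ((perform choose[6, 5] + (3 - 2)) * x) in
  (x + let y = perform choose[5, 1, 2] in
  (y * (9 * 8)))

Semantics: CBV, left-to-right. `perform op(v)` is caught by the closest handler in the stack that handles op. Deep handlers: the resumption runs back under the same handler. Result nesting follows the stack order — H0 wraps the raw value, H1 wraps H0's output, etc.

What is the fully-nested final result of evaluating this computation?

Answer: [[381], [93], [165], [378], [90], [162]]

Working:
choose[6, 5] @ H1
  branch[0] choose=6:
    choose[5, 1, 2] @ H1
      branch[0] choose=5:
        H0 returns [381]
        H1 returns [[381]]
      branch[1] choose=1:
        H0 returns [93]
        H1 returns [[93]]
      branch[2] choose=2:
        H0 returns [165]
        H1 returns [[165]]
  branch[1] choose=5:
    choose[5, 1, 2] @ H1
      branch[0] choose=5:
        H0 returns [378]
        H1 returns [[378]]
      branch[1] choose=1:
        H0 returns [90]
        H1 returns [[90]]
      branch[2] choose=2:
        H0 returns [162]
        H1 returns [[162]]
= [[381], [93], [165], [378], [90], [162]]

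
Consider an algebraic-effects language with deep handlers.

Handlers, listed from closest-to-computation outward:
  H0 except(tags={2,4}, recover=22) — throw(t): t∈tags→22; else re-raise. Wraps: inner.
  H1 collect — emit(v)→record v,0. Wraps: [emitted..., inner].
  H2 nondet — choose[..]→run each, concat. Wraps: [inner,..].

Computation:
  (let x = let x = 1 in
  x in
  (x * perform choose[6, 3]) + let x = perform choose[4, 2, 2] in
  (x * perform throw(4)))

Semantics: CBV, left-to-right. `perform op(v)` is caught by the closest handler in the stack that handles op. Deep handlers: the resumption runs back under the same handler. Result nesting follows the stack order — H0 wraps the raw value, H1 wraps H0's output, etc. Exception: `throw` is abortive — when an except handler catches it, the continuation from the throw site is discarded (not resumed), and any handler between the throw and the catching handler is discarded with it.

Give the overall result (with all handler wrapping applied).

Evaluation trace:
choose[6, 3] @ H2
  branch[0] choose=6:
    choose[4, 2, 2] @ H2
      branch[0] choose=4:
        throw(4) @ H0 caught ⇒ 22
        H1 returns [22]
        H2 returns [[22]]
      branch[1] choose=2:
        throw(4) @ H0 caught ⇒ 22
        H1 returns [22]
        H2 returns [[22]]
      branch[2] choose=2:
        throw(4) @ H0 caught ⇒ 22
        H1 returns [22]
        H2 returns [[22]]
  branch[1] choose=3:
    choose[4, 2, 2] @ H2
      branch[0] choose=4:
        throw(4) @ H0 caught ⇒ 22
        H1 returns [22]
        H2 returns [[22]]
      branch[1] choose=2:
        throw(4) @ H0 caught ⇒ 22
        H1 returns [22]
        H2 returns [[22]]
      branch[2] choose=2:
        throw(4) @ H0 caught ⇒ 22
        H1 returns [22]
        H2 returns [[22]]
= [[22], [22], [22], [22], [22], [22]]

Answer: [[22], [22], [22], [22], [22], [22]]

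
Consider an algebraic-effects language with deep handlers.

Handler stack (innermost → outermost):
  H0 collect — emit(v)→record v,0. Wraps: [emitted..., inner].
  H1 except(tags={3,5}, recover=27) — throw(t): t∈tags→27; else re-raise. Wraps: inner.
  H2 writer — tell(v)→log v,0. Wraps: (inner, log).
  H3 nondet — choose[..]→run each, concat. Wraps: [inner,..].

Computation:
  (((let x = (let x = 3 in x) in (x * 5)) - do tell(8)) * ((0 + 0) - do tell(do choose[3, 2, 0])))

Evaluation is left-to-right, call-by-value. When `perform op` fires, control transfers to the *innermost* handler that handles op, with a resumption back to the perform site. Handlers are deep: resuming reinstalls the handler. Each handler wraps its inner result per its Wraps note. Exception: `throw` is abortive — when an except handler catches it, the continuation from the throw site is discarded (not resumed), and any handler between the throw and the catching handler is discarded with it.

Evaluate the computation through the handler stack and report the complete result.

Answer: [([0], (8, 3)), ([0], (8, 2)), ([0], (8, 0))]

Working:
tell(8) @ H2 ⇒ log+=8
choose[3, 2, 0] @ H3
  branch[0] choose=3:
    tell(3) @ H2 ⇒ log+=3
    H0 returns [0]
    H1 returns [0]
    H2 returns ([0], (8, 3))
    H3 returns [([0], (8, 3))]
  branch[1] choose=2:
    tell(2) @ H2 ⇒ log+=2
    H0 returns [0]
    H1 returns [0]
    H2 returns ([0], (8, 2))
    H3 returns [([0], (8, 2))]
  branch[2] choose=0:
    tell(0) @ H2 ⇒ log+=0
    H0 returns [0]
    H1 returns [0]
    H2 returns ([0], (8, 0))
    H3 returns [([0], (8, 0))]
= [([0], (8, 3)), ([0], (8, 2)), ([0], (8, 0))]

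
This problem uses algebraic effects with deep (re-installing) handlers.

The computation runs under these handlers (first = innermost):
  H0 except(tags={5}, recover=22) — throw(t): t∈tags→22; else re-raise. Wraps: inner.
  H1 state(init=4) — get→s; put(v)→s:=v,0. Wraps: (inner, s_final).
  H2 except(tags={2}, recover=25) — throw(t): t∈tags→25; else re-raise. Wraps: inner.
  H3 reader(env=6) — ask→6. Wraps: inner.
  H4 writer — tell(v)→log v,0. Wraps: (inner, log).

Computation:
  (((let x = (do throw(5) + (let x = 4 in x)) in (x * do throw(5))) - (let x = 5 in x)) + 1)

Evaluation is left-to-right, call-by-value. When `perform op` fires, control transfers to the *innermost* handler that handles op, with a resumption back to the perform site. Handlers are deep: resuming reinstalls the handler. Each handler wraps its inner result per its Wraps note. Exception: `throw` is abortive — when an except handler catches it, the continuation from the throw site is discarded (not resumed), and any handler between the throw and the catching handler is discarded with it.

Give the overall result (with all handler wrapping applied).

Working:
throw(5) @ H0 caught ⇒ 22
H1 returns (22, 4)
H2 returns (22, 4)
H3 returns (22, 4)
H4 returns ((22, 4), ())
= ((22, 4), ())

Answer: ((22, 4), ())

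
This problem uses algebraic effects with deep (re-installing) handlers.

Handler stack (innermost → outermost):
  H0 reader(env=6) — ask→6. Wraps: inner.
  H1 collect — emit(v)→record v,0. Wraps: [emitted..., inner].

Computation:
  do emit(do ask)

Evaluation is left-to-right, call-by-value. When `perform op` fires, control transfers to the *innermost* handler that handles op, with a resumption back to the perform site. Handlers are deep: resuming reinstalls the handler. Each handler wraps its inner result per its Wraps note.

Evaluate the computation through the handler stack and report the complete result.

Answer: [6, 0]

Working:
ask @ H0 ⇒ 6
emit(6) @ H1 ⇒ out+=6
H0 returns 0
H1 returns [6, 0]
= [6, 0]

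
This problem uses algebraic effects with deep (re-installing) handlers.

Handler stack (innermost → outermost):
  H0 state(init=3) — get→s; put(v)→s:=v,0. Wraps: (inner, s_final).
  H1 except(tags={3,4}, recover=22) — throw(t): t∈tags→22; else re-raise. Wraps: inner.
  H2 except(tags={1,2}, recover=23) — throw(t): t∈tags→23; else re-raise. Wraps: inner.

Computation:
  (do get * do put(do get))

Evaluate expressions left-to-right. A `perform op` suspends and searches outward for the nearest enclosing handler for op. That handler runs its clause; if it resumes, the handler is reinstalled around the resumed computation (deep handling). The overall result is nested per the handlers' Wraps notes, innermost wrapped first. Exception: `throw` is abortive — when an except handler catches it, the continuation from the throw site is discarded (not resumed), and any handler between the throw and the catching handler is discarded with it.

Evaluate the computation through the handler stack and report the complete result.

Answer: (0, 3)

Evaluation trace:
get @ H0 ⇒ 3
get @ H0 ⇒ 3
put(3) @ H0 ⇒ s:=3
H0 returns (0, 3)
H1 returns (0, 3)
H2 returns (0, 3)
= (0, 3)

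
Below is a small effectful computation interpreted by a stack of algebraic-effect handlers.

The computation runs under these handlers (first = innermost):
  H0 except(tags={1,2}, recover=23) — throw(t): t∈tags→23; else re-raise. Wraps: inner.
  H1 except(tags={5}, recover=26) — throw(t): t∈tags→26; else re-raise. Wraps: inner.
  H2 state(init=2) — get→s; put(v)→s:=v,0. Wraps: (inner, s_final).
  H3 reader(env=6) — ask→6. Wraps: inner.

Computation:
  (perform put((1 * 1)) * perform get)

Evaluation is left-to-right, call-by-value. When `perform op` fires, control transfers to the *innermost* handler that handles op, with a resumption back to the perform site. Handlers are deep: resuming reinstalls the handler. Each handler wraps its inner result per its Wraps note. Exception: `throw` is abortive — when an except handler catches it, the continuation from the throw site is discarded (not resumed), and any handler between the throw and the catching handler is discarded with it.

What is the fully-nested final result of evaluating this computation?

Step-by-step:
put(1) @ H2 ⇒ s:=1
get @ H2 ⇒ 1
H0 returns 0
H1 returns 0
H2 returns (0, 1)
H3 returns (0, 1)
= (0, 1)

Answer: (0, 1)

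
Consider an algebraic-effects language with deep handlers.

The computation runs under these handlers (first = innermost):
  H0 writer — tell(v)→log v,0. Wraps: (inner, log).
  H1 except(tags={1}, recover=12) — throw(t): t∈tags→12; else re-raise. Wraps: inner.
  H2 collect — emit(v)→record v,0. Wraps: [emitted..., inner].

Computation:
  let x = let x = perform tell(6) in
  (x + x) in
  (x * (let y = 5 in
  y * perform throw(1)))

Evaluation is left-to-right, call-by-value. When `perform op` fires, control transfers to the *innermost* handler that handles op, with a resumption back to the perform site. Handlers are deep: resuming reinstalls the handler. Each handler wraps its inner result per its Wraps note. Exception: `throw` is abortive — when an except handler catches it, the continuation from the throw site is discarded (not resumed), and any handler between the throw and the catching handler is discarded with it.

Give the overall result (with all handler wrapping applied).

Working:
tell(6) @ H0 ⇒ log+=6
throw(1) @ H1 caught ⇒ 12
H2 returns [12]
= [12]

Answer: [12]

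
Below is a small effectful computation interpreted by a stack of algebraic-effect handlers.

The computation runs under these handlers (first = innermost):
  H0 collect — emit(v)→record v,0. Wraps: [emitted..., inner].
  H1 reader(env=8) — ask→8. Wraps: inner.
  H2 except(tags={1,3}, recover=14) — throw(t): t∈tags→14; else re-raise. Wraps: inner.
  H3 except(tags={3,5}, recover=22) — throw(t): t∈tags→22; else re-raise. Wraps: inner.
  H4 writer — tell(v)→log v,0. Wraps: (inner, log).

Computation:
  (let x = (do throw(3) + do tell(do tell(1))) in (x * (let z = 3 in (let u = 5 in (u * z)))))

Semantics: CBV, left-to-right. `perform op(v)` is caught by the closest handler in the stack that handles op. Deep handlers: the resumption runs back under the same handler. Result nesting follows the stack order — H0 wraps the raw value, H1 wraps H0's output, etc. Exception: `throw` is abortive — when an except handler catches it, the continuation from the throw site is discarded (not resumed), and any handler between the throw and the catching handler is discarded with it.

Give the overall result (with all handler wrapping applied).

Answer: (14, ())

Step-by-step:
throw(3) @ H2 caught ⇒ 14
H3 returns 14
H4 returns (14, ())
= (14, ())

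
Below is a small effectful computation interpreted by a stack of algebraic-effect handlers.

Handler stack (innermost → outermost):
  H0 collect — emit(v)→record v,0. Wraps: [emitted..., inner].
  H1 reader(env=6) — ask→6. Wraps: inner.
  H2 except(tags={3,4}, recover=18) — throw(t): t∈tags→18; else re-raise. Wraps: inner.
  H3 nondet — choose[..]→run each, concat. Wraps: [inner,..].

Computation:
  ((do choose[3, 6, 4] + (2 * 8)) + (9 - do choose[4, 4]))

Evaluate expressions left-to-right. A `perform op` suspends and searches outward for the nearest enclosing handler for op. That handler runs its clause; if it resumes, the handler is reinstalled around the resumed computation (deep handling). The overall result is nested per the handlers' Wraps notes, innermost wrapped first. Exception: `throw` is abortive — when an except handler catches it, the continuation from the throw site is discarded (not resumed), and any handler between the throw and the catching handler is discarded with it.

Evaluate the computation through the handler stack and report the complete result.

Answer: [[24], [24], [27], [27], [25], [25]]

Step-by-step:
choose[3, 6, 4] @ H3
  branch[0] choose=3:
    choose[4, 4] @ H3
      branch[0] choose=4:
        H0 returns [24]
        H1 returns [24]
        H2 returns [24]
        H3 returns [[24]]
      branch[1] choose=4:
        H0 returns [24]
        H1 returns [24]
        H2 returns [24]
        H3 returns [[24]]
  branch[1] choose=6:
    choose[4, 4] @ H3
      branch[0] choose=4:
        H0 returns [27]
        H1 returns [27]
        H2 returns [27]
        H3 returns [[27]]
      branch[1] choose=4:
        H0 returns [27]
        H1 returns [27]
        H2 returns [27]
        H3 returns [[27]]
  branch[2] choose=4:
    choose[4, 4] @ H3
      branch[0] choose=4:
        H0 returns [25]
        H1 returns [25]
        H2 returns [25]
        H3 returns [[25]]
      branch[1] choose=4:
        H0 returns [25]
        H1 returns [25]
        H2 returns [25]
        H3 returns [[25]]
= [[24], [24], [27], [27], [25], [25]]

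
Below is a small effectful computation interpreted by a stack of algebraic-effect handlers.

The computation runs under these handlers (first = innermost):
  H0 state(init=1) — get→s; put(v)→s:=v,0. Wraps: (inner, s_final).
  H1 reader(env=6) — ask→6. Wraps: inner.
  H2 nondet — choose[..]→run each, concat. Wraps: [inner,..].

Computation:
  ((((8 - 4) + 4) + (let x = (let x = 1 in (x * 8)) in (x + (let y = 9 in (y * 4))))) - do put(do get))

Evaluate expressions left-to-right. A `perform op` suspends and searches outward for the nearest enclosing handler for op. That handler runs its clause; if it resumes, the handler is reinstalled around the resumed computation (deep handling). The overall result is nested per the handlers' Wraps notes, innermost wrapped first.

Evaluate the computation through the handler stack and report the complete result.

Evaluation trace:
get @ H0 ⇒ 1
put(1) @ H0 ⇒ s:=1
H0 returns (52, 1)
H1 returns (52, 1)
H2 returns [(52, 1)]
= [(52, 1)]

Answer: [(52, 1)]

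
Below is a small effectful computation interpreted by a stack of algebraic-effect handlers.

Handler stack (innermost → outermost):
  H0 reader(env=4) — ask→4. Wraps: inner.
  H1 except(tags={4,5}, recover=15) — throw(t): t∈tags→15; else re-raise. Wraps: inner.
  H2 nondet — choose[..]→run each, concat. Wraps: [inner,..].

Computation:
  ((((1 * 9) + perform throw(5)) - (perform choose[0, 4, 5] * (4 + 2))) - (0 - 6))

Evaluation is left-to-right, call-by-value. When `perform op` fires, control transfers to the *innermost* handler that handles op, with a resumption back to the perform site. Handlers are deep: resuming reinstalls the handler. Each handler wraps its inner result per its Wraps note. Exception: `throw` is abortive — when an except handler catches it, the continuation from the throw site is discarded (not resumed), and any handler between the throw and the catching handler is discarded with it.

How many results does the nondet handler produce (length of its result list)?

Answer: 1

Evaluation trace:
throw(5) @ H1 caught ⇒ 15
H2 returns [15]
= [15]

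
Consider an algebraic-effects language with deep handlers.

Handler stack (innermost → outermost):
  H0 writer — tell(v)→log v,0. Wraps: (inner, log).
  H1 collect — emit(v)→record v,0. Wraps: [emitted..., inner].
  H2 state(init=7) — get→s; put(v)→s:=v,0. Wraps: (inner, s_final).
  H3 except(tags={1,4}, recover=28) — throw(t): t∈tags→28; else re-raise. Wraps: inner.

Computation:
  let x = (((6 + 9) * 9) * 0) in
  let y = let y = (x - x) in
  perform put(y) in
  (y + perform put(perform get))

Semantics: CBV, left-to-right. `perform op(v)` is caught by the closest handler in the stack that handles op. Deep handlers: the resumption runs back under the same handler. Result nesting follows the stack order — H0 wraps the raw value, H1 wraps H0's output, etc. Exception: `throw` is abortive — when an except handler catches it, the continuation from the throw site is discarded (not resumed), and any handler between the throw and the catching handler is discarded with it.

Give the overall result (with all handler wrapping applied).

Answer: ([(0, ())], 0)

Step-by-step:
put(0) @ H2 ⇒ s:=0
get @ H2 ⇒ 0
put(0) @ H2 ⇒ s:=0
H0 returns (0, ())
H1 returns [(0, ())]
H2 returns ([(0, ())], 0)
H3 returns ([(0, ())], 0)
= ([(0, ())], 0)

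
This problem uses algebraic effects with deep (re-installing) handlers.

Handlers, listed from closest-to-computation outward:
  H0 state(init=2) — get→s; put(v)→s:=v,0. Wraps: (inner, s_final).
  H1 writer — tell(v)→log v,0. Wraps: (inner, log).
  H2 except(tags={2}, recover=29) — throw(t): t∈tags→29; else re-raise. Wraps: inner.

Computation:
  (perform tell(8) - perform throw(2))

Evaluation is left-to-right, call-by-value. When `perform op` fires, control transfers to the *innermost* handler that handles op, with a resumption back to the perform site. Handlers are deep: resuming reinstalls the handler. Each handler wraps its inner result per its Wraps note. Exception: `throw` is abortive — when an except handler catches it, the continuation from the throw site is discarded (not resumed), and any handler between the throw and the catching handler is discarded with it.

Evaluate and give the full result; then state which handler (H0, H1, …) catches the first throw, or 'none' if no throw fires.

Evaluation trace:
tell(8) @ H1 ⇒ log+=8
throw(2) @ H2 caught ⇒ 29
= 29

Answer: 29 ; first throw caught by: H2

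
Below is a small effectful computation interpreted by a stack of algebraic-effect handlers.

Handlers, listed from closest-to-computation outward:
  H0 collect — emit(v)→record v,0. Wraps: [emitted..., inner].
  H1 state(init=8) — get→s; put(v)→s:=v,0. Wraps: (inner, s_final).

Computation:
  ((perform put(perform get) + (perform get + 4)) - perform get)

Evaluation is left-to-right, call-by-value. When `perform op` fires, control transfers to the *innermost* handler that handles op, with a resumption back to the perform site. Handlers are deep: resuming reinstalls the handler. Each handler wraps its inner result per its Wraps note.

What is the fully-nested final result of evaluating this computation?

Step-by-step:
get @ H1 ⇒ 8
put(8) @ H1 ⇒ s:=8
get @ H1 ⇒ 8
get @ H1 ⇒ 8
H0 returns [4]
H1 returns ([4], 8)
= ([4], 8)

Answer: ([4], 8)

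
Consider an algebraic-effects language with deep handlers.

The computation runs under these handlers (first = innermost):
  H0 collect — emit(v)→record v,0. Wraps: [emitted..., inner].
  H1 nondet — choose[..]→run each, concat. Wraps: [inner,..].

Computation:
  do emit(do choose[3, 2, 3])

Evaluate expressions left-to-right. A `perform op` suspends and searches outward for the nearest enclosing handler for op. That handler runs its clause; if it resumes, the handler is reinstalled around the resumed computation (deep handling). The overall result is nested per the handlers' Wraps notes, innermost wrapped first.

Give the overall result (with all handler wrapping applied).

Answer: [[3, 0], [2, 0], [3, 0]]

Evaluation trace:
choose[3, 2, 3] @ H1
  branch[0] choose=3:
    emit(3) @ H0 ⇒ out+=3
    H0 returns [3, 0]
    H1 returns [[3, 0]]
  branch[1] choose=2:
    emit(2) @ H0 ⇒ out+=2
    H0 returns [2, 0]
    H1 returns [[2, 0]]
  branch[2] choose=3:
    emit(3) @ H0 ⇒ out+=3
    H0 returns [3, 0]
    H1 returns [[3, 0]]
= [[3, 0], [2, 0], [3, 0]]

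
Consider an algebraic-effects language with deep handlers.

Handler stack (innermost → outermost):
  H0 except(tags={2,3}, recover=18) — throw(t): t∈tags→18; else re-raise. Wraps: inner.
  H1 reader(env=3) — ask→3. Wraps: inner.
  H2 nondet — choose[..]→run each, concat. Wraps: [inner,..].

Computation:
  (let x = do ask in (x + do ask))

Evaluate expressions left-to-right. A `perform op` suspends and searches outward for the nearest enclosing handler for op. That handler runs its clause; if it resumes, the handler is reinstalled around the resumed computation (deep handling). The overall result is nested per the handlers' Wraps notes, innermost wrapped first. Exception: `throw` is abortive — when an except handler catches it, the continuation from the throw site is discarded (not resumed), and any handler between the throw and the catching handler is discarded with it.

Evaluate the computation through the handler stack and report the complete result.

Answer: [6]

Evaluation trace:
ask @ H1 ⇒ 3
ask @ H1 ⇒ 3
H0 returns 6
H1 returns 6
H2 returns [6]
= [6]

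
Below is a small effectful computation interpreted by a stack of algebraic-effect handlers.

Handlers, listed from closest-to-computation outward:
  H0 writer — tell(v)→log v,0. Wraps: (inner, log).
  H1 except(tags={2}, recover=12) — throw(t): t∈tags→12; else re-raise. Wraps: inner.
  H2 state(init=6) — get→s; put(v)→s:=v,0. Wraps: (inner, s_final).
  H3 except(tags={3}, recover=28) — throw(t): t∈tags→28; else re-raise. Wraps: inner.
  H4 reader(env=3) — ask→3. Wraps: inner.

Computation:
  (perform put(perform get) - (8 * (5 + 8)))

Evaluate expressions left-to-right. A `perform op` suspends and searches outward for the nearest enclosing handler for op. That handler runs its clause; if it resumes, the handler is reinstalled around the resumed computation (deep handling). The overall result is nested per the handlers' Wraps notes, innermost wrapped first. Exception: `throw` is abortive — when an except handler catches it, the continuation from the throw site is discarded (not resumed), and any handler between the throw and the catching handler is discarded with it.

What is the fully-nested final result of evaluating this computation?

Answer: ((-104, ()), 6)

Evaluation trace:
get @ H2 ⇒ 6
put(6) @ H2 ⇒ s:=6
H0 returns (-104, ())
H1 returns (-104, ())
H2 returns ((-104, ()), 6)
H3 returns ((-104, ()), 6)
H4 returns ((-104, ()), 6)
= ((-104, ()), 6)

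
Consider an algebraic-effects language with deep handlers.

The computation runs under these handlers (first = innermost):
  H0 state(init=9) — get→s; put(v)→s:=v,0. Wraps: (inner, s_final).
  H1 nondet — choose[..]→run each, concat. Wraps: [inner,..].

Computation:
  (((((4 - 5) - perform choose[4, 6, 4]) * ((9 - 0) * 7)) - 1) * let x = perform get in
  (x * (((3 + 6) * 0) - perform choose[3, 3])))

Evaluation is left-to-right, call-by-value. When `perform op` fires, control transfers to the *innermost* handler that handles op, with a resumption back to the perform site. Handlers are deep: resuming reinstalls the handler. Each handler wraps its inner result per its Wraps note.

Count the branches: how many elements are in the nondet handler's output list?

Answer: 6

Working:
choose[4, 6, 4] @ H1
  branch[0] choose=4:
    get @ H0 ⇒ 9
    choose[3, 3] @ H1
      branch[0] choose=3:
        H0 returns (8532, 9)
        H1 returns [(8532, 9)]
      branch[1] choose=3:
        H0 returns (8532, 9)
        H1 returns [(8532, 9)]
  branch[1] choose=6:
    get @ H0 ⇒ 9
    choose[3, 3] @ H1
      branch[0] choose=3:
        H0 returns (11934, 9)
        H1 returns [(11934, 9)]
      branch[1] choose=3:
        H0 returns (11934, 9)
        H1 returns [(11934, 9)]
  branch[2] choose=4:
    get @ H0 ⇒ 9
    choose[3, 3] @ H1
      branch[0] choose=3:
        H0 returns (8532, 9)
        H1 returns [(8532, 9)]
      branch[1] choose=3:
        H0 returns (8532, 9)
        H1 returns [(8532, 9)]
= [(8532, 9), (8532, 9), (11934, 9), (11934, 9), (8532, 9), (8532, 9)]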